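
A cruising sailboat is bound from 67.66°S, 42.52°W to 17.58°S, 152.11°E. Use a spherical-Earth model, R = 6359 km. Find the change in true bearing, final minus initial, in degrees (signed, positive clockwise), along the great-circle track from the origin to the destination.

+160.5°

At departure: θ₁ = atan2(sin Δλ cos φ₂, cos φ₁ sin φ₂ − sin φ₁ cos φ₂ cos Δλ) = 193.97°
At arrival: θ₂ = atan2(sin Δλ cos φ₁, −cos φ₂ sin φ₁ + sin φ₂ cos φ₁ cos Δλ) = 354.48°
Δθ = θ₂ − θ₁ = +160.5°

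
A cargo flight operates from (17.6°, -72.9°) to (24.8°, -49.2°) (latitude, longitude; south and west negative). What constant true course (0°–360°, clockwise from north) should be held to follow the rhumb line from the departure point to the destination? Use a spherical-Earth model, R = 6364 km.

Meridional parts: M(φ₁)=+0.3121, M(φ₂)=+0.4470 → ΔM = +0.1349;  Δλ = +0.4136 rad
tan C = Δλ / ΔM = +3.0663 → C = 71.94°

71.9°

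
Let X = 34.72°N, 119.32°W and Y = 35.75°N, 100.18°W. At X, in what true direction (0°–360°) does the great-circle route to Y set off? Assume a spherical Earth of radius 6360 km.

θ = atan2( sin Δλ·cos φ₂ ,  cos φ₁ sin φ₂ − sin φ₁ cos φ₂ cos Δλ )
  = atan2(+0.2661, +0.0435) = 80.71°

80.7°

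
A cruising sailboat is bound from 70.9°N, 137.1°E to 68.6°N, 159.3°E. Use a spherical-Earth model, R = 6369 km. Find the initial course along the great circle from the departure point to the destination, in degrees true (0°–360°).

θ = atan2( sin Δλ·cos φ₂ ,  cos φ₁ sin φ₂ − sin φ₁ cos φ₂ cos Δλ )
  = atan2(+0.1379, -0.0146) = 96.03°

96.0°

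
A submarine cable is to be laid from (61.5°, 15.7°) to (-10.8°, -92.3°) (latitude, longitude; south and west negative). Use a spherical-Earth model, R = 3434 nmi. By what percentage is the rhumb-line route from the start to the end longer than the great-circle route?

Great circle: σ = 1.8855 rad → d_gc = Rσ = 6474.7 nmi
Rhumb: Δφ = -1.2619, Δλ = -1.8850, Δψ = -1.5602, q = Δφ/Δψ = 0.8088 → d_rh = R√(Δφ²+q²Δλ²) = 6796.0 nmi
Excess = (6796.0 − 6474.7) / 6474.7 = 321.3 / 6474.7 = 4.96% ≈ 5.0%

5.0%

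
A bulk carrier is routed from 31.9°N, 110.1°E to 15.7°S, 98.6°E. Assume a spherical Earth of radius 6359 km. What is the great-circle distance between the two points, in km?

5423 km

Haversine: a = sin²(Δφ/2)+cos φ₁ cos φ₂ sin²(Δλ/2) = 0.17105;  σ = 2·atan2(√a,√(1−a))
σ = 48.860° → d = Rσ = 6359·0.85278 = 5423 km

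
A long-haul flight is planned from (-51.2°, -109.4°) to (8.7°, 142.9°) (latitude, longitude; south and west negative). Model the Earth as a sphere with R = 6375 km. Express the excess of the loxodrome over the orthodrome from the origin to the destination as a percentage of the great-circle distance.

Great circle: σ = 1.8820 rad → d_gc = Rσ = 11997.7 km
Rhumb: Δφ = +1.0455, Δλ = -1.8797, Δψ = +1.1961, q = Δφ/Δψ = 0.8740 → d_rh = R√(Δφ²+q²Δλ²) = 12414.5 km
Excess = (12414.5 − 11997.7) / 11997.7 = 416.8 / 11997.7 = 3.47% ≈ 3.5%

3.5%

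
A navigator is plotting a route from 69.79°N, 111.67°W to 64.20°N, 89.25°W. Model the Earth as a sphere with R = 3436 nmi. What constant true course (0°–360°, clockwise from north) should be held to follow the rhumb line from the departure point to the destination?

Meridional parts: M(φ₁)=+1.7248, M(φ₂)=+1.4739 → ΔM = -0.2509;  Δλ = +0.3913 rad
tan C = Δλ / ΔM = -1.5599 → C = 122.66°

122.7°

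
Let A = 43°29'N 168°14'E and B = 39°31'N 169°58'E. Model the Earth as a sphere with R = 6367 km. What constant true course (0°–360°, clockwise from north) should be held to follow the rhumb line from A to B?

Δψ = ln[tan(π/4+φ₂/2)/tan(π/4+φ₁/2)] = -0.0925
Δλ = +0.0303 rad (taken the short way round)
course = atan2(Δλ, Δψ) = 161.89°

161.9°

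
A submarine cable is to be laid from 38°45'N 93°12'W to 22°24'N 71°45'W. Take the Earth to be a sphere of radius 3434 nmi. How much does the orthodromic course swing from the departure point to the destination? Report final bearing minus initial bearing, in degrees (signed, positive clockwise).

Initial bearing θ₁ = atan2(sin Δλ cos φ₂, cos φ₁ sin φ₂ − sin φ₁ cos φ₂ cos Δλ) = 125.53°
Final bearing θ₂ = (initial bearing from the destination back to the start) + 180° = 136.65°
Δθ = θ₂ − θ₁ = +11.1°

+11.1°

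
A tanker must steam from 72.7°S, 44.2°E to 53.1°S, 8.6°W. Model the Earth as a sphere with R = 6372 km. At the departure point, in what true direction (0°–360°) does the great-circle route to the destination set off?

282.8°

N = sin Δλ·cos φ₂ = -0.4783;  D = cos φ₁ sin φ₂ − sin φ₁ cos φ₂ cos Δλ = +0.1088
initial course = atan2(N, D) = 282.81°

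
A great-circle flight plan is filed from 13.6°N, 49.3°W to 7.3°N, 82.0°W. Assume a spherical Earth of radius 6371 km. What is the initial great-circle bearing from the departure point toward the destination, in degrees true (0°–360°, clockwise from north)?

N = sin Δλ·cos φ₂ = -0.5359;  D = cos φ₁ sin φ₂ − sin φ₁ cos φ₂ cos Δλ = -0.0728
initial course = atan2(N, D) = 262.27°

262.3°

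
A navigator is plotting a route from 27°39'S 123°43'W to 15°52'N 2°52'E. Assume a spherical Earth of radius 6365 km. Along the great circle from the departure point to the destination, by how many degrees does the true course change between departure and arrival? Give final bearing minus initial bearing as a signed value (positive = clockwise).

-24.8°

Initial bearing θ₁ = atan2(sin Δλ cos φ₂, cos φ₁ sin φ₂ − sin φ₁ cos φ₂ cos Δλ) = 91.77°
Final bearing θ₂ = (initial bearing from the destination back to the start) + 180° = 66.99°
Δθ = θ₂ − θ₁ = -24.8°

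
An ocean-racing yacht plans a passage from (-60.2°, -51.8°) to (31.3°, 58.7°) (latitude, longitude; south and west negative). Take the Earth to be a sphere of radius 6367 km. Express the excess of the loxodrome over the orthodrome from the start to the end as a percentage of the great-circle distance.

2.8%

Great circle: σ = 2.2137 rad → d_gc = Rσ = 14094.7 km
Rhumb: Δφ = +1.5970, Δλ = +1.9286, Δψ = +1.8996, q = Δφ/Δψ = 0.8407 → d_rh = R√(Δφ²+q²Δλ²) = 14489.6 km
Excess = (14489.6 − 14094.7) / 14094.7 = 394.9 / 14094.7 = 2.80% ≈ 2.8%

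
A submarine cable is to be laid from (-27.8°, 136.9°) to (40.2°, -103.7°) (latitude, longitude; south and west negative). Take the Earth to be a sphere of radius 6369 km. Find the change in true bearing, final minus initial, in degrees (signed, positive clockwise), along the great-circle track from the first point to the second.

At departure: θ₁ = atan2(sin Δλ cos φ₂, cos φ₁ sin φ₂ − sin φ₁ cos φ₂ cos Δλ) = 59.24°
At arrival: θ₂ = atan2(sin Δλ cos φ₁, −cos φ₂ sin φ₁ + sin φ₂ cos φ₁ cos Δλ) = 84.37°
Δθ = θ₂ − θ₁ = +25.1°

+25.1°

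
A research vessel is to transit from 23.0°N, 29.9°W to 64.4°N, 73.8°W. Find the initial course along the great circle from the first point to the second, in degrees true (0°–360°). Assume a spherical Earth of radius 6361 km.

N = sin Δλ·cos φ₂ = -0.2996;  D = cos φ₁ sin φ₂ − sin φ₁ cos φ₂ cos Δλ = +0.7085
initial course = atan2(N, D) = 337.08°

337.1°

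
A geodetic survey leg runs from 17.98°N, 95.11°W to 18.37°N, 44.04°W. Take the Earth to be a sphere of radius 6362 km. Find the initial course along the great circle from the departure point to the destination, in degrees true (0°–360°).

θ = atan2( sin Δλ·cos φ₂ ,  cos φ₁ sin φ₂ − sin φ₁ cos φ₂ cos Δλ )
  = atan2(+0.7383, +0.1157) = 81.09°

81.1°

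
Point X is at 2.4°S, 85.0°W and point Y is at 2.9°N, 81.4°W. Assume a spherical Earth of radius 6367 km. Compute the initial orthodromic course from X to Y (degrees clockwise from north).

34.2°

N = sin Δλ·cos φ₂ = +0.0627;  D = cos φ₁ sin φ₂ − sin φ₁ cos φ₂ cos Δλ = +0.0923
initial course = atan2(N, D) = 34.20°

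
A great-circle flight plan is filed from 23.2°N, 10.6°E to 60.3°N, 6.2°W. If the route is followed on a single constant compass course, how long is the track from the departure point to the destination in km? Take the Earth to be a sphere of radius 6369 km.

Rhumb course C = atan2(Δλ, Δψ) with Δψ = ln[tan(π/4+φ₂/2)/tan(π/4+φ₁/2)] = +0.9110, Δλ = -0.2932 → C = 342.16°
d = R·|Δφ| / |cos C| = 6369·0.64752 / 0.95191 = 4332 km

4332 km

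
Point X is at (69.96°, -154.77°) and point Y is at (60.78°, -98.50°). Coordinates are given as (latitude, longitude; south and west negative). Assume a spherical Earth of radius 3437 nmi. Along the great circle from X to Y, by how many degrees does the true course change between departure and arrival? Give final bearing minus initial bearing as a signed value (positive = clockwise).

At departure: θ₁ = atan2(sin Δλ cos φ₂, cos φ₁ sin φ₂ − sin φ₁ cos φ₂ cos Δλ) = 83.76°
At arrival: θ₂ = atan2(sin Δλ cos φ₁, −cos φ₂ sin φ₁ + sin φ₂ cos φ₁ cos Δλ) = 135.75°
Δθ = θ₂ − θ₁ = +52.0°

+52.0°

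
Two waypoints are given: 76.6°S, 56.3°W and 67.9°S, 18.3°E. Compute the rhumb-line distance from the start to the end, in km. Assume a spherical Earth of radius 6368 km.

Δψ = ln[tan(π/4+φ₂/2)/tan(π/4+φ₁/2)] = +0.5083;  Δφ = +0.1518 rad,  Δλ = +1.3020 rad
q = Δφ/Δψ = 0.2988
d = R·√(Δφ² + q²Δλ²) = 6368·0.41757 = 2659 km

2659 km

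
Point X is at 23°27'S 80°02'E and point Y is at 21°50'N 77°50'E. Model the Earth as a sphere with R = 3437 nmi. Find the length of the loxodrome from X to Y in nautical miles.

Rhumb course C = atan2(Δλ, Δψ) with Δψ = ln[tan(π/4+φ₂/2)/tan(π/4+φ₁/2)] = +0.8118, Δλ = -0.0384 → C = 357.29°
d = R·|Δφ| / |cos C| = 3437·0.79034 / 0.99888 = 2719 nmi

2719 nmi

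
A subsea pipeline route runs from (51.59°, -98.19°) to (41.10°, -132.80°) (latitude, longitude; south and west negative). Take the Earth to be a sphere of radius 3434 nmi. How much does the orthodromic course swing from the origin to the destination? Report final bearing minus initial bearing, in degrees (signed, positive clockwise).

-25.5°

At departure: θ₁ = atan2(sin Δλ cos φ₂, cos φ₁ sin φ₂ − sin φ₁ cos φ₂ cos Δλ) = 259.73°
At arrival: θ₂ = atan2(sin Δλ cos φ₁, −cos φ₂ sin φ₁ + sin φ₂ cos φ₁ cos Δλ) = 234.22°
Δθ = θ₂ − θ₁ = -25.5°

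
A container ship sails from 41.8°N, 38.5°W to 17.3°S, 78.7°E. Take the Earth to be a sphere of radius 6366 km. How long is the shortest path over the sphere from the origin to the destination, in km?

cos σ = sin φ₁ sin φ₂ + cos φ₁ cos φ₂ cos Δλ
      = sin(41.80°)sin(-17.30°) + cos(41.80°)cos(-17.30°)cos(117.20°) = -0.5236
σ = 121.571° → d = Rσ = 6366·2.12181 = 13507 km

13507 km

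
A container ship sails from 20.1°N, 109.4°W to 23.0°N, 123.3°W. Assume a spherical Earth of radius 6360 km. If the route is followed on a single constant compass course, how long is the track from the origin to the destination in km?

Rhumb course C = atan2(Δλ, Δψ) with Δψ = ln[tan(π/4+φ₂/2)/tan(π/4+φ₁/2)] = +0.0544, Δλ = -0.2426 → C = 282.64°
d = R·|Δφ| / |cos C| = 6360·0.05061 / 0.21890 = 1471 km

1471 km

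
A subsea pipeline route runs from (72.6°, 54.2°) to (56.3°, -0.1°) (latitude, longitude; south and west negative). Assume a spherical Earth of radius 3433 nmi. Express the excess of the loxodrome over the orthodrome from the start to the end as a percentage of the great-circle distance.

3.1%

Great circle: σ = 0.4719 rad → d_gc = Rσ = 1620.0 nmi
Rhumb: Δφ = -0.2845, Δλ = -0.9477, Δψ = -0.6827, q = Δφ/Δψ = 0.4167 → d_rh = R√(Δφ²+q²Δλ²) = 1670.9 nmi
Excess = (1670.9 − 1620.0) / 1620.0 = 50.9 / 1620.0 = 3.14% ≈ 3.1%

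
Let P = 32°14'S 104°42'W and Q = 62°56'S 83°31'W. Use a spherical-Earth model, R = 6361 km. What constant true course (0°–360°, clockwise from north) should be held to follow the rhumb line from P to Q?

156.0°

Meridional parts: M(φ₁)=-0.5948, M(φ₂)=-1.4242 → ΔM = -0.8294;  Δλ = +0.3697 rad
tan C = Δλ / ΔM = -0.4458 → C = 155.97°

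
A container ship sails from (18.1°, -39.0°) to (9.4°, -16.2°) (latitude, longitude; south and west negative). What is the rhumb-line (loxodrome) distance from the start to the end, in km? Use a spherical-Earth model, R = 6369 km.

Rhumb course C = atan2(Δλ, Δψ) with Δψ = ln[tan(π/4+φ₂/2)/tan(π/4+φ₁/2)] = -0.1565, Δλ = +0.3979 → C = 111.47°
d = R·|Δφ| / |cos C| = 6369·0.15184 / 0.36598 = 2642 km

2642 km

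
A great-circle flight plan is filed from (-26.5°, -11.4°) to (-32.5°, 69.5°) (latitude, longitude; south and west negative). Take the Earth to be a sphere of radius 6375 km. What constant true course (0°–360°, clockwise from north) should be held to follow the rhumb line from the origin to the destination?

Meridional parts: M(φ₁)=-0.4799, M(φ₂)=-0.6004 → ΔM = -0.1204;  Δλ = +1.4120 rad
tan C = Δλ / ΔM = -11.7265 → C = 94.87°

94.9°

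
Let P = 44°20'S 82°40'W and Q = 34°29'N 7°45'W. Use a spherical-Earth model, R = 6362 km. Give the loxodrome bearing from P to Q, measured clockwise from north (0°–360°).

40.9°

Δψ = ln[tan(π/4+φ₂/2)/tan(π/4+φ₁/2)] = +1.5069
Δλ = +1.3075 rad (taken the short way round)
course = atan2(Δλ, Δψ) = 40.95°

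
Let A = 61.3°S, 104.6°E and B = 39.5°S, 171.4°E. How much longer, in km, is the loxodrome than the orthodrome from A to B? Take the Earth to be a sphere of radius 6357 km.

185 km

Great circle: cos σ = sin φ₁ sin φ₂ + cos φ₁ cos φ₂ cos Δλ,  σ = 0.7899 rad → d_gc = 5021.45 km
Rhumb line: Δψ = +0.6117, q = Δφ/Δψ = 0.6220, d_rh = R√(Δφ²+q²Δλ²) = 5206.01 km
Excess = 5206.01 − 5021.45 = 184.56 ≈ 185 km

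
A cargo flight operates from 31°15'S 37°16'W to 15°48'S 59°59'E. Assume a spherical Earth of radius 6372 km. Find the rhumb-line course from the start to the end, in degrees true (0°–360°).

80.1°

Meridional parts: M(φ₁)=-0.5747, M(φ₂)=-0.2793 → ΔM = +0.2953;  Δλ = +1.6973 rad
tan C = Δλ / ΔM = +5.7471 → C = 80.13°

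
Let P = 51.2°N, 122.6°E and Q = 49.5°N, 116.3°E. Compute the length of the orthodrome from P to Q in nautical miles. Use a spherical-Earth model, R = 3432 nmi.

cos σ = sin φ₁ sin φ₂ + cos φ₁ cos φ₂ cos Δλ
      = sin(51.20°)sin(49.50°) + cos(51.20°)cos(49.50°)cos(-6.30°) = 0.9971
σ = 4.363° → d = Rσ = 3432·0.07615 = 261 nmi

261 nmi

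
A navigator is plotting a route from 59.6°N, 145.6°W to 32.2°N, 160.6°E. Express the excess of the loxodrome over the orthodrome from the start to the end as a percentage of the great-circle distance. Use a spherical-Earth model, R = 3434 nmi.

Great circle: σ = 0.7777 rad → d_gc = Rσ = 2670.71 nmi
Rhumb: Δφ = -0.4782, Δλ = -0.9390, Δψ = -0.7089, q = Δφ/Δψ = 0.6746 → d_rh = R√(Δφ²+q²Δλ²) = 2725.45 nmi
Excess = (2725.45 − 2670.71) / 2670.71 = 54.74 / 2670.71 = 2.0496% ≈ 2.0%

2.0%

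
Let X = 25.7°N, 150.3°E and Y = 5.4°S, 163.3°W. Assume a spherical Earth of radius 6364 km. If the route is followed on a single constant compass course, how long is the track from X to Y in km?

6082 km

Δψ = ln[tan(π/4+φ₂/2)/tan(π/4+φ₁/2)] = -0.5588;  Δφ = -0.5428 rad,  Δλ = +0.8098 rad
q = Δφ/Δψ = 0.9714
d = R·√(Δφ² + q²Δλ²) = 6364·0.95576 = 6082 km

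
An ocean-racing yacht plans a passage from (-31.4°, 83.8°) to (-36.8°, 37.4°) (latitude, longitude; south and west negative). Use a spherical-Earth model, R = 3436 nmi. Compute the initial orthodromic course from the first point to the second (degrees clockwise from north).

N = sin Δλ·cos φ₂ = -0.5799;  D = cos φ₁ sin φ₂ − sin φ₁ cos φ₂ cos Δλ = -0.2236
initial course = atan2(N, D) = 248.91°

248.9°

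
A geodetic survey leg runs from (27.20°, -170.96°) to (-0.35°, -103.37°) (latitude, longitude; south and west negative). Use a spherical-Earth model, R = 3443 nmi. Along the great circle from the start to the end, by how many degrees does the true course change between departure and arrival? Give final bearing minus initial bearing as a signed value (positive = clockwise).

+18.2°

Initial bearing θ₁ = atan2(sin Δλ cos φ₂, cos φ₁ sin φ₂ − sin φ₁ cos φ₂ cos Δλ) = 101.00°
Final bearing θ₂ = (initial bearing from the destination back to the start) + 180° = 119.18°
Δθ = θ₂ − θ₁ = +18.2°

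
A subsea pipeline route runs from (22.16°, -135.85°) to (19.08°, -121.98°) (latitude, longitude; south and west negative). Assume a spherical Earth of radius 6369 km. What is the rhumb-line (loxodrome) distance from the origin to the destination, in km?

1483 km

Rhumb course C = atan2(Δλ, Δψ) with Δψ = ln[tan(π/4+φ₂/2)/tan(π/4+φ₁/2)] = -0.0574, Δλ = +0.2421 → C = 103.35°
d = R·|Δφ| / |cos C| = 6369·0.05376 / 0.23089 = 1483 km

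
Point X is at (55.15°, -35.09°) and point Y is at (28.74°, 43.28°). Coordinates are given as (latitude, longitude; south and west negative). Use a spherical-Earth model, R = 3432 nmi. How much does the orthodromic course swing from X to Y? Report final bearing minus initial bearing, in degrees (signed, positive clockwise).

+58.5°

At departure: θ₁ = atan2(sin Δλ cos φ₂, cos φ₁ sin φ₂ − sin φ₁ cos φ₂ cos Δλ) = 81.41°
At arrival: θ₂ = atan2(sin Δλ cos φ₁, −cos φ₂ sin φ₁ + sin φ₂ cos φ₁ cos Δλ) = 139.88°
Δθ = θ₂ − θ₁ = +58.5°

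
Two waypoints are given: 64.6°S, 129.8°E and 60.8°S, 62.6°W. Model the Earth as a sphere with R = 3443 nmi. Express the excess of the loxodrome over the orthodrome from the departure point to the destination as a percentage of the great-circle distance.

Great circle: σ = 0.9469 rad → d_gc = Rσ = 3260.3 nmi
Rhumb: Δφ = +0.0663, Δλ = +2.9252, Δψ = +0.1448, q = Δφ/Δψ = 0.4579 → d_rh = R√(Δφ²+q²Δλ²) = 4617.7 nmi
Excess = (4617.7 − 3260.3) / 3260.3 = 1357.4 / 3260.3 = 41.63% ≈ 41.6%

41.6%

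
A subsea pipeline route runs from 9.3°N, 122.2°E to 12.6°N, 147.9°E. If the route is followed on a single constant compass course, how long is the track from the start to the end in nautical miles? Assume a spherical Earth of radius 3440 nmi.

1528 nmi

Rhumb course C = atan2(Δλ, Δψ) with Δψ = ln[tan(π/4+φ₂/2)/tan(π/4+φ₁/2)] = +0.0587, Δλ = +0.4485 → C = 82.55°
d = R·|Δφ| / |cos C| = 3440·0.05760 / 0.12970 = 1528 nmi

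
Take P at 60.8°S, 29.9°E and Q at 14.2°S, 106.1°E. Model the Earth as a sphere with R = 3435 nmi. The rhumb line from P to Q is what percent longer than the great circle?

Great circle: σ = 1.2377 rad → d_gc = Rσ = 4251.6 nmi
Rhumb: Δφ = +0.8133, Δλ = +1.3299, Δψ = +1.0948, q = Δφ/Δψ = 0.7429 → d_rh = R√(Δφ²+q²Δλ²) = 4395.8 nmi
Excess = (4395.8 − 4251.6) / 4251.6 = 144.2 / 4251.6 = 3.39% ≈ 3.4%

3.4%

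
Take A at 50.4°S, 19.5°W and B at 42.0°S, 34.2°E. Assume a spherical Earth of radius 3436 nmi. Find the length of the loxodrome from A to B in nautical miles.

Δψ = ln[tan(π/4+φ₂/2)/tan(π/4+φ₁/2)] = +0.2124;  Δφ = +0.1466 rad,  Δλ = +0.9372 rad
q = Δφ/Δψ = 0.6902
d = R·√(Δφ² + q²Δλ²) = 3436·0.66326 = 2279 nmi

2279 nmi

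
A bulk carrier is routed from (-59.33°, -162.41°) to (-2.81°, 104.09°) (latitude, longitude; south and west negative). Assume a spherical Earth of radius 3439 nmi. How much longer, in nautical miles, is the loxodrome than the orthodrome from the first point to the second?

Great circle: cos σ = sin φ₁ sin φ₂ + cos φ₁ cos φ₂ cos Δλ,  σ = 1.5597 rad → d_gc = 5363.9 nmi
Rhumb line: Δψ = +1.2447, q = Δφ/Δψ = 0.7925, d_rh = R√(Δφ²+q²Δλ²) = 5593.7 nmi
Excess = 5593.7 − 5363.9 = 229.8 ≈ 230 nmi

230 nmi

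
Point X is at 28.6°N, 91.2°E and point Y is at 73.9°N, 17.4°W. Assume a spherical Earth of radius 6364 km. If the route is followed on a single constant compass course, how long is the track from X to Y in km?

Δψ = ln[tan(π/4+φ₂/2)/tan(π/4+φ₁/2)] = +1.4347;  Δφ = +0.7906 rad,  Δλ = -1.8954 rad
q = Δφ/Δψ = 0.5511
d = R·√(Δφ² + q²Δλ²) = 6364·1.31004 = 8337 km

8337 km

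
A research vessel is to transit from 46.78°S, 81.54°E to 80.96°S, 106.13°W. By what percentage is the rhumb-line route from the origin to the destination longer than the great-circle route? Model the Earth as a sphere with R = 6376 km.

38.7%

Great circle: σ = 0.9109 rad → d_gc = Rσ = 5807.8 km
Rhumb: Δφ = -0.5966, Δλ = +3.0077, Δψ = -1.6116, q = Δφ/Δψ = 0.3702 → d_rh = R√(Δφ²+q²Δλ²) = 8053.4 km
Excess = (8053.4 − 5807.8) / 5807.8 = 2245.6 / 5807.8 = 38.67% ≈ 38.7%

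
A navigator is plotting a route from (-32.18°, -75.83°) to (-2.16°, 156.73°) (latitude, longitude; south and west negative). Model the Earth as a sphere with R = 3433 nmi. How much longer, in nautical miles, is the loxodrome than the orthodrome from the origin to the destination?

250 nmi

Great circle: cos σ = sin φ₁ sin φ₂ + cos φ₁ cos φ₂ cos Δλ,  σ = 2.0876 rad → d_gc = 7166.7 nmi
Rhumb line: Δψ = +0.5560, q = Δφ/Δψ = 0.9423, d_rh = R√(Δφ²+q²Δλ²) = 7416.6 nmi
Excess = 7416.6 − 7166.7 = 249.9 ≈ 250 nmi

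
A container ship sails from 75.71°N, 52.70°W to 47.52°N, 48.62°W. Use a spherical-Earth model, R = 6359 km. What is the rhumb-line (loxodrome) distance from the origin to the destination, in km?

Rhumb course C = atan2(Δλ, Δψ) with Δψ = ln[tan(π/4+φ₂/2)/tan(π/4+φ₁/2)] = -1.1316, Δλ = +0.0712 → C = 176.40°
d = R·|Δφ| / |cos C| = 6359·0.49201 / 0.99803 = 3135 km

3135 km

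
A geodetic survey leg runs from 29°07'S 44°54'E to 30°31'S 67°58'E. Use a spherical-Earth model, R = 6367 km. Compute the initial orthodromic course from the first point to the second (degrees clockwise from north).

99.7°

N = sin Δλ·cos φ₂ = +0.3375;  D = cos φ₁ sin φ₂ − sin φ₁ cos φ₂ cos Δλ = -0.0579
initial course = atan2(N, D) = 99.74°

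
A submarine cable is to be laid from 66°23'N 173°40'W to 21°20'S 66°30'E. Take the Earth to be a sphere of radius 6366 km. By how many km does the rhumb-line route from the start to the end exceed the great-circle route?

833 km

Great circle: cos σ = sin φ₁ sin φ₂ + cos φ₁ cos φ₂ cos Δλ,  σ = 2.1164 rad → d_gc = 13473.2 km
Rhumb line: Δψ = -1.9464, q = Δφ/Δψ = 0.7866, d_rh = R√(Δφ²+q²Δλ²) = 14305.9 km
Excess = 14305.9 − 13473.2 = 832.7 ≈ 833 km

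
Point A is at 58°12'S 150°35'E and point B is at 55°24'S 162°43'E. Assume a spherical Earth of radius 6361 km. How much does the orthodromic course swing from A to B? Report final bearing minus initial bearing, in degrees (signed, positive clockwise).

-10.2°

Initial bearing θ₁ = atan2(sin Δλ cos φ₂, cos φ₁ sin φ₂ − sin φ₁ cos φ₂ cos Δλ) = 72.31°
Final bearing θ₂ = (initial bearing from the destination back to the start) + 180° = 62.14°
Δθ = θ₂ − θ₁ = -10.2°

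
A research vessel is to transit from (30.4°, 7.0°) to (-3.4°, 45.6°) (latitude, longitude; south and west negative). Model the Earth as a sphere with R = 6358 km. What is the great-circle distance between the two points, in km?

5548 km

Haversine: a = sin²(Δφ/2)+cos φ₁ cos φ₂ sin²(Δλ/2) = 0.17856;  σ = 2·atan2(√a,√(1−a))
σ = 49.993° → d = Rσ = 6358·0.87255 = 5548 km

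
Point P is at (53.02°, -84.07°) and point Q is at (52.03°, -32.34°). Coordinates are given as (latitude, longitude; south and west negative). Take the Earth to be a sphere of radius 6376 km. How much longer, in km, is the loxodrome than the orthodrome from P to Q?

Great circle: cos σ = sin φ₁ sin φ₂ + cos φ₁ cos φ₂ cos Δλ,  σ = 0.5375 rad → d_gc = 3427.2 km
Rhumb line: Δψ = -0.0284, q = Δφ/Δψ = 0.6084, d_rh = R√(Δφ²+q²Δλ²) = 3504.0 km
Excess = 3504.0 − 3427.2 = 76.8 ≈ 77 km

77 km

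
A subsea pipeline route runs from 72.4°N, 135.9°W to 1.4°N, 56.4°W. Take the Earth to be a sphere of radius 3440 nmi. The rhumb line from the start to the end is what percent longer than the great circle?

Great circle: σ = 1.4923 rad → d_gc = Rσ = 5133.7 nmi
Rhumb: Δφ = -1.2392, Δλ = +1.3875, Δψ = -1.8411, q = Δφ/Δψ = 0.6731 → d_rh = R√(Δφ²+q²Δλ²) = 5337.8 nmi
Excess = (5337.8 − 5133.7) / 5133.7 = 204.1 / 5133.7 = 3.98% ≈ 4.0%

4.0%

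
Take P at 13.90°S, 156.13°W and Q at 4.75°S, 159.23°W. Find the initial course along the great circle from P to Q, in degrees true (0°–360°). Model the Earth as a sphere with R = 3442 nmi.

N = sin Δλ·cos φ₂ = -0.0539;  D = cos φ₁ sin φ₂ − sin φ₁ cos φ₂ cos Δλ = +0.1587
initial course = atan2(N, D) = 341.24°

341.2°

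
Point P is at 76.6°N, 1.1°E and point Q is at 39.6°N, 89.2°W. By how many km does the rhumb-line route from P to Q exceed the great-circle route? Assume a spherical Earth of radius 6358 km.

Great circle: cos σ = sin φ₁ sin φ₂ + cos φ₁ cos φ₂ cos Δλ,  σ = 0.9032 rad → d_gc = 5742.3 km
Rhumb line: Δψ = -1.3877, q = Δφ/Δψ = 0.4653, d_rh = R√(Δφ²+q²Δλ²) = 6213.0 km
Excess = 6213.0 − 5742.3 = 470.7 ≈ 471 km

471 km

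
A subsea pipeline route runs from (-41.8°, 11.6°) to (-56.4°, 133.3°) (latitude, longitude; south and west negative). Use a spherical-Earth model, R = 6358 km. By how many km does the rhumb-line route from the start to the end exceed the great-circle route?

Great circle: cos σ = sin φ₁ sin φ₂ + cos φ₁ cos φ₂ cos Δλ,  σ = 1.2256 rad → d_gc = 7792.3 km
Rhumb line: Δψ = -0.3931, q = Δφ/Δψ = 0.6482, d_rh = R√(Δφ²+q²Δλ²) = 8902.3 km
Excess = 8902.3 − 7792.3 = 1110.0 ≈ 1110 km

1110 km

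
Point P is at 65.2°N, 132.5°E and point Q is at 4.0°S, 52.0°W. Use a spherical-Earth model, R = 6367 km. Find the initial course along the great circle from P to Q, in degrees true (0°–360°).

5.1°

θ = atan2( sin Δλ·cos φ₂ ,  cos φ₁ sin φ₂ − sin φ₁ cos φ₂ cos Δλ )
  = atan2(+0.0783, +0.8735) = 5.12°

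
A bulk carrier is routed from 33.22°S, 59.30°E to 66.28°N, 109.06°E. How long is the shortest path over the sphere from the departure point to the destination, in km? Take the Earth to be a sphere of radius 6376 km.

11853 km

Haversine: a = sin²(Δφ/2)+cos φ₁ cos φ₂ sin²(Δλ/2) = 0.64209;  σ = 2·atan2(√a,√(1−a))
σ = 106.510° → d = Rσ = 6376·1.85895 = 11853 km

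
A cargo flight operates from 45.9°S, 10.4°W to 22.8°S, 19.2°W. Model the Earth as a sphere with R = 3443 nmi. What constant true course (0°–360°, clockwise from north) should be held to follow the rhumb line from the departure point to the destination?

342.8°

Meridional parts: M(φ₁)=-0.9038, M(φ₂)=-0.4089 → ΔM = +0.4949;  Δλ = -0.1536 rad
tan C = Δλ / ΔM = -0.3103 → C = 342.76°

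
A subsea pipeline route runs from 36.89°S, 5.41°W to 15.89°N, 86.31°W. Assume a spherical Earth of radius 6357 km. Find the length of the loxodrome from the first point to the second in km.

10309 km

Δψ = ln[tan(π/4+φ₂/2)/tan(π/4+φ₁/2)] = +0.9745;  Δφ = +0.9212 rad,  Δλ = -1.4120 rad
q = Δφ/Δψ = 0.9452
d = R·√(Δφ² + q²Δλ²) = 6357·1.62170 = 10309 km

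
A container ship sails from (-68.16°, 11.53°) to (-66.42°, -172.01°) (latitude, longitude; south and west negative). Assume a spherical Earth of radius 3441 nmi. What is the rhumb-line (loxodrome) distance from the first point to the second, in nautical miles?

Δψ = ln[tan(π/4+φ₂/2)/tan(π/4+φ₁/2)] = +0.0787;  Δφ = +0.0304 rad,  Δλ = +3.0798 rad
q = Δφ/Δψ = 0.3859
d = R·√(Δφ² + q²Δλ²) = 3441·1.18883 = 4091 nmi

4091 nmi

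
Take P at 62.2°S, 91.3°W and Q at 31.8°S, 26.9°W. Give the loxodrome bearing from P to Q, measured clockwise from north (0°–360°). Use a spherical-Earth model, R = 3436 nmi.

54.2°

Meridional parts: M(φ₁)=-1.3964, M(φ₂)=-0.5859 → ΔM = +0.8105;  Δλ = +1.1240 rad
tan C = Δλ / ΔM = +1.3867 → C = 54.20°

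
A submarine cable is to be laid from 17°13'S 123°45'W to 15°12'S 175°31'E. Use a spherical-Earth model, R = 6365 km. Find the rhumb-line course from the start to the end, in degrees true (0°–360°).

272.0°

Δψ = ln[tan(π/4+φ₂/2)/tan(π/4+φ₁/2)] = +0.0367
Δλ = -1.0600 rad (taken the short way round)
course = atan2(Δλ, Δψ) = 271.98°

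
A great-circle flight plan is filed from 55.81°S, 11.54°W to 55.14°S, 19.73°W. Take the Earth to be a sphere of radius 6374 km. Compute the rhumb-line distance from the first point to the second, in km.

522 km

Δψ = ln[tan(π/4+φ₂/2)/tan(π/4+φ₁/2)] = +0.0206;  Δφ = +0.0117 rad,  Δλ = -0.1429 rad
q = Δφ/Δψ = 0.5667
d = R·√(Δφ² + q²Δλ²) = 6374·0.08185 = 522 km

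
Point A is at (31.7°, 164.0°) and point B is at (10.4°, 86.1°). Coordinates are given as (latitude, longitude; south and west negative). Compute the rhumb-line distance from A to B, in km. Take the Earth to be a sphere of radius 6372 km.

8367 km

Rhumb course C = atan2(Δλ, Δψ) with Δψ = ln[tan(π/4+φ₂/2)/tan(π/4+φ₁/2)] = -0.4013, Δλ = -1.3596 → C = 253.55°
d = R·|Δφ| / |cos C| = 6372·0.37176 / 0.28312 = 8367 km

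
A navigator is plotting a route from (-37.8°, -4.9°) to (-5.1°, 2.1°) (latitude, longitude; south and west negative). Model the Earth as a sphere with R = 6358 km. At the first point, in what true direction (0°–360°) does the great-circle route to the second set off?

12.8°

N = sin Δλ·cos φ₂ = +0.1214;  D = cos φ₁ sin φ₂ − sin φ₁ cos φ₂ cos Δλ = +0.5357
initial course = atan2(N, D) = 12.77°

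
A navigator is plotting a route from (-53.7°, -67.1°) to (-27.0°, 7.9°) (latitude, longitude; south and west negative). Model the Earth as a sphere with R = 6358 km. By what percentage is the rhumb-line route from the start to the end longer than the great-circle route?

3.5%

Great circle: σ = 1.0444 rad → d_gc = Rσ = 6640.4 km
Rhumb: Δφ = +0.4660, Δλ = +1.3090, Δψ = +0.6256, q = Δφ/Δψ = 0.7449 → d_rh = R√(Δφ²+q²Δλ²) = 6871.2 km
Excess = (6871.2 − 6640.4) / 6640.4 = 230.8 / 6640.4 = 3.48% ≈ 3.5%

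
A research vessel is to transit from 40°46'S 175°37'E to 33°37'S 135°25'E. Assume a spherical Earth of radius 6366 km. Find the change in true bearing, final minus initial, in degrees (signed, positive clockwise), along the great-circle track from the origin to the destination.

Initial bearing θ₁ = atan2(sin Δλ cos φ₂, cos φ₁ sin φ₂ − sin φ₁ cos φ₂ cos Δλ) = 269.58°
Final bearing θ₂ = (initial bearing from the destination back to the start) + 180° = 294.57°
Δθ = θ₂ − θ₁ = +25.0°

+25.0°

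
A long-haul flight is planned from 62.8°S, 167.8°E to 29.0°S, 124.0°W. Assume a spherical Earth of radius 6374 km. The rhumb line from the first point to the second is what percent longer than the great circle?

3.4%

Great circle: σ = 0.9525 rad → d_gc = Rσ = 6071.1 km
Rhumb: Δφ = +0.5899, Δλ = +1.1903, Δψ = +0.8899, q = Δφ/Δψ = 0.6629 → d_rh = R√(Δφ²+q²Δλ²) = 6279.8 km
Excess = (6279.8 − 6071.1) / 6071.1 = 208.7 / 6071.1 = 3.44% ≈ 3.4%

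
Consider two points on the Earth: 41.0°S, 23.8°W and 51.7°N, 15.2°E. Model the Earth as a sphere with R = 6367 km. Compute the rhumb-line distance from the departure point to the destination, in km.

10981 km

Rhumb course C = atan2(Δλ, Δψ) with Δψ = ln[tan(π/4+φ₂/2)/tan(π/4+φ₁/2)] = +1.8435, Δλ = +0.6807 → C = 20.27°
d = R·|Δφ| / |cos C| = 6367·1.61792 / 0.93810 = 10981 km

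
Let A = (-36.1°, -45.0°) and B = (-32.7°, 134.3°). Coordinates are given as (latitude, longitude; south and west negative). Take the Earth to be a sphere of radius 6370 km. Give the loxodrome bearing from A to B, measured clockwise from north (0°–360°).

88.7°

Meridional parts: M(φ₁)=-0.6764, M(φ₂)=-0.6045 → ΔM = +0.0719;  Δλ = +3.1294 rad
tan C = Δλ / ΔM = +43.5002 → C = 88.68°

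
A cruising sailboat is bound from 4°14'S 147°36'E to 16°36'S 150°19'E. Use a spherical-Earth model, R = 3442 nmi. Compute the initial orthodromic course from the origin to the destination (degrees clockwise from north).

N = sin Δλ·cos φ₂ = +0.0454;  D = cos φ₁ sin φ₂ − sin φ₁ cos φ₂ cos Δλ = -0.2142
initial course = atan2(N, D) = 168.03°

168.0°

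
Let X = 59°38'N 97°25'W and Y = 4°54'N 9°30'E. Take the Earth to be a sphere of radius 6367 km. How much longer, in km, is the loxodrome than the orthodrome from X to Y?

Great circle: cos σ = sin φ₁ sin φ₂ + cos φ₁ cos φ₂ cos Δλ,  σ = 1.6437 rad → d_gc = 10465.6 km
Rhumb line: Δψ = -1.2186, q = Δφ/Δψ = 0.7839, d_rh = R√(Δφ²+q²Δλ²) = 11123.8 km
Excess = 11123.8 − 10465.6 = 658.2 ≈ 658 km

658 km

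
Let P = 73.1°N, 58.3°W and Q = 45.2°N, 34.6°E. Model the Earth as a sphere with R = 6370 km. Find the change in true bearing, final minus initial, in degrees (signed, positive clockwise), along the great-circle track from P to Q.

+85.9°

At departure: θ₁ = atan2(sin Δλ cos φ₂, cos φ₁ sin φ₂ − sin φ₁ cos φ₂ cos Δλ) = 71.14°
At arrival: θ₂ = atan2(sin Δλ cos φ₁, −cos φ₂ sin φ₁ + sin φ₂ cos φ₁ cos Δλ) = 157.02°
Δθ = θ₂ − θ₁ = +85.9°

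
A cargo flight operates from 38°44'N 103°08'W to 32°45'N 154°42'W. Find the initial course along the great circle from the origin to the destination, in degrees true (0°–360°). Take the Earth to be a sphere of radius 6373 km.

278.2°

θ = atan2( sin Δλ·cos φ₂ ,  cos φ₁ sin φ₂ − sin φ₁ cos φ₂ cos Δλ )
  = atan2(-0.6588, +0.0949) = 278.20°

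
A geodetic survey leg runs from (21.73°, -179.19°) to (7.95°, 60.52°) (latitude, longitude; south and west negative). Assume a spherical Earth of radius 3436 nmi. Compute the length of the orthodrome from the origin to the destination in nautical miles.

6859 nmi

cos σ = sin φ₁ sin φ₂ + cos φ₁ cos φ₂ cos Δλ
      = sin(21.73°)sin(7.95°) + cos(21.73°)cos(7.95°)cos(-120.29°) = -0.4128
σ = 114.382° → d = Rσ = 3436·1.99635 = 6859 nmi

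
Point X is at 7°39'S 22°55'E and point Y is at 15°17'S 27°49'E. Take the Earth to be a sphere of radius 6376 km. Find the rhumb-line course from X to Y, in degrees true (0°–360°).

Meridional parts: M(φ₁)=-0.1339, M(φ₂)=-0.2700 → ΔM = -0.1360;  Δλ = +0.0855 rad
tan C = Δλ / ΔM = -0.6286 → C = 147.85°

147.8°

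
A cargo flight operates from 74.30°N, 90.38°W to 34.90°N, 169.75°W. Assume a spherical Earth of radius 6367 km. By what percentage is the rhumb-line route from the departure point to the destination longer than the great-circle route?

Great circle: σ = 0.9376 rad → d_gc = Rσ = 5969.6 km
Rhumb: Δφ = -0.6877, Δλ = -1.3853, Δψ = -1.3307, q = Δφ/Δψ = 0.5168 → d_rh = R√(Δφ²+q²Δλ²) = 6320.1 km
Excess = (6320.1 − 5969.6) / 5969.6 = 350.5 / 5969.6 = 5.87% ≈ 5.9%

5.9%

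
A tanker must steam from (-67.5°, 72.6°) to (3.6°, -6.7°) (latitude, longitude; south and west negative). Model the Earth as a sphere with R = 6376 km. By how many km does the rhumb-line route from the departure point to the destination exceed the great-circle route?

324 km

Great circle: cos σ = sin φ₁ sin φ₂ + cos φ₁ cos φ₂ cos Δλ,  σ = 1.5579 rad → d_gc = 9933.1 km
Rhumb line: Δψ = +1.6778, q = Δφ/Δψ = 0.7396, d_rh = R√(Δφ²+q²Δλ²) = 10256.9 km
Excess = 10256.9 − 9933.1 = 323.8 ≈ 324 km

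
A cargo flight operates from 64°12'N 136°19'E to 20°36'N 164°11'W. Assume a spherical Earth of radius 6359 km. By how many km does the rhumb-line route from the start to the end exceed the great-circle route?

152 km

Great circle: cos σ = sin φ₁ sin φ₂ + cos φ₁ cos φ₂ cos Δλ,  σ = 1.0198 rad → d_gc = 6484.9 km
Rhumb line: Δψ = -1.1064, q = Δφ/Δψ = 0.6878, d_rh = R√(Δφ²+q²Δλ²) = 6636.7 km
Excess = 6636.7 − 6484.9 = 151.8 ≈ 152 km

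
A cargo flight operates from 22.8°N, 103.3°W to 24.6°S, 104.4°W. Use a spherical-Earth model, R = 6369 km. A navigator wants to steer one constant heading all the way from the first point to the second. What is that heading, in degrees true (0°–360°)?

Meridional parts: M(φ₁)=+0.4089, M(φ₂)=-0.4432 → ΔM = -0.8521;  Δλ = -0.0192 rad
tan C = Δλ / ΔM = +0.0225 → C = 181.29°

181.3°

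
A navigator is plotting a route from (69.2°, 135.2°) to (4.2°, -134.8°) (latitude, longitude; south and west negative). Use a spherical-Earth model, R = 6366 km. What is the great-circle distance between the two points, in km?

Haversine: a = sin²(Δφ/2)+cos φ₁ cos φ₂ sin²(Δλ/2) = 0.46577;  σ = 2·atan2(√a,√(1−a))
σ = 86.074° → d = Rσ = 6366·1.50228 = 9564 km

9564 km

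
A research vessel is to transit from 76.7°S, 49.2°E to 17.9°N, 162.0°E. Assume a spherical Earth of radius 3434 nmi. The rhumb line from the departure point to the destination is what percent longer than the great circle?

7.5%

Great circle: σ = 1.9649 rad → d_gc = Rσ = 6747.3 nmi
Rhumb: Δφ = +1.6511, Δλ = +1.9687, Δψ = +2.4667, q = Δφ/Δψ = 0.6693 → d_rh = R√(Δφ²+q²Δλ²) = 7254.2 nmi
Excess = (7254.2 − 6747.3) / 6747.3 = 506.9 / 6747.3 = 7.51% ≈ 7.5%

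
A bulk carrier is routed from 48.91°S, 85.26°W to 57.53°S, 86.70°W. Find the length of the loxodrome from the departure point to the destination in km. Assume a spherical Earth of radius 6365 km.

962 km

Δψ = ln[tan(π/4+φ₂/2)/tan(π/4+φ₁/2)] = -0.2524;  Δφ = -0.1504 rad,  Δλ = -0.0251 rad
q = Δφ/Δψ = 0.5961
d = R·√(Δφ² + q²Δλ²) = 6365·0.15119 = 962 km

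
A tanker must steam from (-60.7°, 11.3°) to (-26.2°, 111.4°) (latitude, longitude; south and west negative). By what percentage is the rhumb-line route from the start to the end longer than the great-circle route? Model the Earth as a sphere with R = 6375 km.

7.6%

Great circle: σ = 1.2577 rad → d_gc = Rσ = 8017.7 km
Rhumb: Δφ = +0.6021, Δλ = +1.7471, Δψ = +0.8676, q = Δφ/Δψ = 0.6941 → d_rh = R√(Δφ²+q²Δλ²) = 8630.8 km
Excess = (8630.8 − 8017.7) / 8017.7 = 613.1 / 8017.7 = 7.647% ≈ 7.6%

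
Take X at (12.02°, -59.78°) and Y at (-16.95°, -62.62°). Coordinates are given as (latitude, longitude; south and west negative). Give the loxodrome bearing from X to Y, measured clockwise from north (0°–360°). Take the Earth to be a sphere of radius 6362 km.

Δψ = ln[tan(π/4+φ₂/2)/tan(π/4+φ₁/2)] = -0.5116
Δλ = -0.0496 rad (taken the short way round)
course = atan2(Δλ, Δψ) = 185.53°

185.5°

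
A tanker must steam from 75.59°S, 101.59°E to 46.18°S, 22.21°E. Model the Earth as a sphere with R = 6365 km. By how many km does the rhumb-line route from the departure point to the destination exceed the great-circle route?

312 km

Great circle: cos σ = sin φ₁ sin φ₂ + cos φ₁ cos φ₂ cos Δλ,  σ = 0.7516 rad → d_gc = 4784.1 km
Rhumb line: Δψ = +1.1574, q = Δφ/Δψ = 0.4435, d_rh = R√(Δφ²+q²Δλ²) = 5096.1 km
Excess = 5096.1 − 4784.1 = 312.0 ≈ 312 km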